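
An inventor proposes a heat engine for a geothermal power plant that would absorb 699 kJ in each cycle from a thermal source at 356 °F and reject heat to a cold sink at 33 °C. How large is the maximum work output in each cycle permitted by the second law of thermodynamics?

T_H = 356 °F → (356 − 32) × 5/9 = 180.00 °C = 453.15 K.
T_C = 33 °C → 33 + 273.15 = 306.15 K.
The upper bound on efficiency is η_max = 1 − T_C/T_H = 1 − 306.15/453.15 = 0.3244.
W_max = η_max · Q_H = 0.3244 × 699 = 227 kJ.

W_max ≈ 227 kJ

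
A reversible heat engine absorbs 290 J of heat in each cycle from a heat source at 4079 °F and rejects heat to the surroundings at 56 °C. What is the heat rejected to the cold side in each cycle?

T_H = 4079 °F → (4079 − 32) × 5/9 = 2248.33 °C = 2521.48 K.
T_C = 56 °C → 56 + 273.15 = 329.15 K.
Since the cycle is reversible, η = 1 − T_C/T_H = 1 − 329.15/2521.48 = 0.8695.
For a reversible cycle Q_C/Q_H = T_C/T_H, so Q_C = 290 × 329.15/2521.48 = 37.9 J.

Q_C ≈ 37.9 J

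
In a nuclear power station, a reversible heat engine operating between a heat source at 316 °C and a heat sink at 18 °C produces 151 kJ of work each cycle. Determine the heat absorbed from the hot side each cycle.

T_H = 316 °C → 316 + 273.15 = 589.15 K.
T_C = 18 °C → 18 + 273.15 = 291.15 K.
Since the cycle is reversible, η = 1 − T_C/T_H = 1 − 291.15/589.15 = 0.5058.
Q_H = W/η = 151/0.5058 = 298.5 kJ.

Q_H ≈ 298.5 kJ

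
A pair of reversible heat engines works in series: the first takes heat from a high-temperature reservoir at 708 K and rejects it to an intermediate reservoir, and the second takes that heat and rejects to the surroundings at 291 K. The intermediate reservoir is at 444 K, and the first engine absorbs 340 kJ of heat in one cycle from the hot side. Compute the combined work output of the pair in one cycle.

Two reversible stages in series are equivalent to a single Carnot engine between T_H and T_C, so η_total = 1 − T_C/T_H = 1 − 291.00/708.00 = 0.5890.
W_total = η_total · Q_H = 0.5890 × 340 = 200 kJ.

W_total ≈ 200 kJ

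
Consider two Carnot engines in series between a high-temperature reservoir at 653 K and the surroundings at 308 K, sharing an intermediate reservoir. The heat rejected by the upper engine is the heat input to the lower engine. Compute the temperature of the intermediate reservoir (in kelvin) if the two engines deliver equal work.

For reversible stages Q_m = Q_H·(T_m/T_H). Setting W₁ = Q_H(1 − T_m/T_H) equal to W₂ = Q_m(1 − T_C/T_m) = Q_H·(T_m − T_C)/T_H gives T_H − T_m = T_m − T_C, so T_m = (T_H + T_C)/2 = (653.00 + 308.00)/2 = 480.5 K.

T_m ≈ 480.5 K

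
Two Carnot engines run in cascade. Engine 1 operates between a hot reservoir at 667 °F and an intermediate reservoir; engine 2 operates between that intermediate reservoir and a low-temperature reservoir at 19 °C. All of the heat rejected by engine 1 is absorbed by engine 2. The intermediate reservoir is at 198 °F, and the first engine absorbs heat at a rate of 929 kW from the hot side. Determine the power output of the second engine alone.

T_H = 667 °F → (667 − 32) × 5/9 = 352.78 °C = 625.93 K.
T_C = 19 °C → 19 + 273.15 = 292.15 K.
T_m = 198 °F → (198 − 32) × 5/9 = 92.22 °C = 365.37 K.
Heat entering the second stage: Q_m = Q_H·(T_m/T_H) = 929 × 365.37/625.93 = 542 kW.
Second-stage efficiency η₂ = 1 − T_C/T_m = 1 − 292.15/365.37 = 0.2004, so W₂ = η₂·Q_m = 109 kW.

Ẇ₂ ≈ 109 kW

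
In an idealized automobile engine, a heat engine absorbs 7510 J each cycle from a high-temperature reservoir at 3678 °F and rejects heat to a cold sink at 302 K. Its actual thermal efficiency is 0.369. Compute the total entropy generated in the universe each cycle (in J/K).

T_H = 3678 °F → (3678 − 32) × 5/9 = 2025.56 °C = 2298.71 K.
W = η·Q_H = 0.369 × 7510 = 2771 J, so Q_C = Q_H − W = 4739 J.
The hot reservoir loses entropy Q_H/T_H = 7510/2298.71 = 3.267 J/K; the cold reservoir gains Q_C/T_C = 4739/302.00 = 15.69 J/K.
ΔS_univ = −Q_H/T_H + Q_C/T_C = 12.4 J/K (> 0, since η = 0.369 < η_Carnot = 0.869).

ΔS_univ ≈ 12.4 J/K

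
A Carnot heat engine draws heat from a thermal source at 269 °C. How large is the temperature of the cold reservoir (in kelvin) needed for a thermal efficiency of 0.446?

T_C ≈ 300 K

T_H = 269 °C → 269 + 273.15 = 542.15 K.
From η = 1 − T_C/T_H, T_C = T_H·(1 − η) = 542.15 × (1 − 0.446) = 300 K.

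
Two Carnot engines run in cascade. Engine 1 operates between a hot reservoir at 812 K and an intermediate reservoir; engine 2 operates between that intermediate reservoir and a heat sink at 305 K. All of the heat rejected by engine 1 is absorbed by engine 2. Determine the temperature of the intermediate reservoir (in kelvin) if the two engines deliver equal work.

For reversible stages Q_m = Q_H·(T_m/T_H). Setting W₁ = Q_H(1 − T_m/T_H) equal to W₂ = Q_m(1 − T_C/T_m) = Q_H·(T_m − T_C)/T_H gives T_H − T_m = T_m − T_C, so T_m = (T_H + T_C)/2 = (812.00 + 305.00)/2 = 558 K.

T_m ≈ 558 K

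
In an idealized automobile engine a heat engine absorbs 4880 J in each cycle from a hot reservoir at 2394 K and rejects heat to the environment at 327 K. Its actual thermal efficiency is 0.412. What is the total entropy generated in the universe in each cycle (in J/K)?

W = η·Q_H = 0.412 × 4880 = 2011 J, so Q_C = Q_H − W = 2869 J.
Reservoir entropy changes: ΔS_H = −Q_H/T_H = −4880/2394.00 = -2.038 J/K and ΔS_C = +Q_C/T_C = 2869/327.00 = 8.775 J/K.
ΔS_univ = −Q_H/T_H + Q_C/T_C = 6.737 J/K (> 0, since η = 0.412 < η_Carnot = 0.863).

ΔS_univ ≈ 6.737 J/K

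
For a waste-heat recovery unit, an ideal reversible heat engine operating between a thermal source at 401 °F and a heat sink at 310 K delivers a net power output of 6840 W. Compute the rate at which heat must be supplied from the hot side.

Q̇_H ≈ 19500 W

T_H = 401 °F → (401 − 32) × 5/9 = 205.00 °C = 478.15 K.
Since the cycle is reversible, η = 1 − T_C/T_H = 1 − 310.00/478.15 = 0.3517.
Q_H = W/η = 6840/0.3517 = 19500 W.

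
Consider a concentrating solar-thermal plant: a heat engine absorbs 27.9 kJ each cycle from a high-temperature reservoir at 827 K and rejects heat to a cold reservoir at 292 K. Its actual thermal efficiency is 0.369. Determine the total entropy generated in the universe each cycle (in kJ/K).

ΔS_univ ≈ 0.0266 kJ/K

W = η·Q_H = 0.369 × 27.9 = 10.30 kJ, so Q_C = Q_H − W = 17.60 kJ.
Entropy balance on the reservoirs: −Q_H/T_H = -0.03374 kJ/K, +Q_C/T_C = 0.06029 kJ/K.
ΔS_univ = −Q_H/T_H + Q_C/T_C = 0.0266 kJ/K (> 0, since η = 0.369 < η_Carnot = 0.647).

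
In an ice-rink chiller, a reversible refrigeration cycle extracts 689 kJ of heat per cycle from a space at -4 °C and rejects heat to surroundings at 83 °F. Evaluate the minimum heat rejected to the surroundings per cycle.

T_H = 83 °F → (83 − 32) × 5/9 = 28.33 °C = 301.48 K.
T_C = -4 °C → -4 + 273.15 = 269.15 K.
For a reversible cycle Q_H/Q_C = T_H/T_C, so Q_H = Q_C·T_H/T_C = 689 × 301.48/269.15 = 772 kJ.

Q_H ≈ 772 kJ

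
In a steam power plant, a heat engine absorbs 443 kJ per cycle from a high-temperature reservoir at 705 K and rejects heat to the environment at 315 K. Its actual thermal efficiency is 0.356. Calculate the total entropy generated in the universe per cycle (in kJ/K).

ΔS_univ ≈ 0.2773 kJ/K

W = η·Q_H = 0.356 × 443 = 157.7 kJ, so Q_C = Q_H − W = 285.3 kJ.
Reservoir entropy changes: ΔS_H = −Q_H/T_H = −443/705.00 = -0.6284 kJ/K and ΔS_C = +Q_C/T_C = 285.3/315.00 = 0.9057 kJ/K.
ΔS_univ = −Q_H/T_H + Q_C/T_C = 0.2773 kJ/K (> 0, since η = 0.356 < η_Carnot = 0.553).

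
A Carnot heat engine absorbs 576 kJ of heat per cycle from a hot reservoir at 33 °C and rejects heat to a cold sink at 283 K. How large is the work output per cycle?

T_H = 33 °C → 33 + 273.15 = 306.15 K.
Since the cycle is reversible, η = 1 − T_C/T_H = 1 − 283.00/306.15 = 0.0756.
W = η·Q_H = 0.0756 × 576 = 43.6 kJ.

W ≈ 43.6 kJ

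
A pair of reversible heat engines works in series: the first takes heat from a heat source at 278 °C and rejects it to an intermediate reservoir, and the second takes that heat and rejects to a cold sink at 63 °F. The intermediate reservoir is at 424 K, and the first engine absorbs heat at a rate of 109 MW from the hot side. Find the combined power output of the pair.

T_H = 278 °C → 278 + 273.15 = 551.15 K.
T_C = 63 °F → (63 − 32) × 5/9 = 17.22 °C = 290.37 K.
Two reversible stages in series are equivalent to a single Carnot engine between T_H and T_C, so η_total = 1 − T_C/T_H = 1 − 290.37/551.15 = 0.4732.
W_total = η_total · Q_H = 0.4732 × 109 = 51.6 MW.

Ẇ_total ≈ 51.6 MW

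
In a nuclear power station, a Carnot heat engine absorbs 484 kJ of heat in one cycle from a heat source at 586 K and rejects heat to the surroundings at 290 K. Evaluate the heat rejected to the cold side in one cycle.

The Carnot efficiency is η = 1 − T_C/T_H = 1 − 290.00/586.00 = 0.5051.
For a reversible cycle Q_C/Q_H = T_C/T_H, so Q_C = 484 × 290.00/586.00 = 239.5 kJ.

Q_C ≈ 239.5 kJ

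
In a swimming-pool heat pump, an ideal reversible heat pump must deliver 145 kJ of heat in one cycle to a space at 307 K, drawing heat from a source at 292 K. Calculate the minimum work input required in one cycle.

W_in ≈ 7.08 kJ

COP_HP = T_H/(T_H − T_C) = 307.00/15.00 = 20.4667.
W = Q_H/COP_HP = 145/20.4667 = 7.08 kJ.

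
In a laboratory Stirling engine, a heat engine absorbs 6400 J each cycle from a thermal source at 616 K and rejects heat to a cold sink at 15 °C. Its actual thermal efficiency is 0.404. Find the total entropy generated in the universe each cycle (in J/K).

T_C = 15 °C → 15 + 273.15 = 288.15 K.
W = η·Q_H = 0.404 × 6400 = 2586 J, so Q_C = Q_H − W = 3814 J.
Entropy balance on the reservoirs: −Q_H/T_H = -10.39 J/K, +Q_C/T_C = 13.24 J/K.
ΔS_univ = −Q_H/T_H + Q_C/T_C = 2.848 J/K (> 0, since η = 0.404 < η_Carnot = 0.532).

ΔS_univ ≈ 2.848 J/K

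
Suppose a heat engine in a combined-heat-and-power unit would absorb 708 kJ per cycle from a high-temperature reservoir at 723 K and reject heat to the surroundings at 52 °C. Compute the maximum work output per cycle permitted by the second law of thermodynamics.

T_C = 52 °C → 52 + 273.15 = 325.15 K.
The second-law ceiling is the Carnot efficiency, η_max = 1 − T_C/T_H = 1 − 325.15/723.00 = 0.5503.
W_max = η_max · Q_H = 0.5503 × 708 = 389.6 kJ.

W_max ≈ 389.6 kJ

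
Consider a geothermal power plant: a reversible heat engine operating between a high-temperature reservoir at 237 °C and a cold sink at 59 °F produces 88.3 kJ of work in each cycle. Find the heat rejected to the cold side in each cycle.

Q_C ≈ 115 kJ

T_H = 237 °C → 237 + 273.15 = 510.15 K.
T_C = 59 °F → (59 − 32) × 5/9 = 15.00 °C = 288.15 K.
η_rev = 1 − T_C/T_H = 1 − 288.15/510.15 = 0.4352.
Since Q_C/Q_H = T_C/T_H and Q_H = W/η, Q_C = W·T_C/(T_H − T_C) = 88.3 × 288.15/222.00 = 115 kJ.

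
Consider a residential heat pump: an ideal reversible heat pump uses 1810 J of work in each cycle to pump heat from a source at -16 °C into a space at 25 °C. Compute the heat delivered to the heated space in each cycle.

Q_H ≈ 13160 J

T_H = 25 °C → 25 + 273.15 = 298.15 K.
T_C = -16 °C → -16 + 273.15 = 257.15 K.
For a reversible heat pump, COP_HP = T_H/(T_H − T_C) = 298.15/41.00 = 7.2720.
Q_H = COP_HP · W = 7.2720 × 1810 = 13160 J.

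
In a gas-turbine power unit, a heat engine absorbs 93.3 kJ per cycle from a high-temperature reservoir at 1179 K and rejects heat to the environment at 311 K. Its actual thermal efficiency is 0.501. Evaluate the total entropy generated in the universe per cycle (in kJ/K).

W = η·Q_H = 0.501 × 93.3 = 46.74 kJ, so Q_C = Q_H − W = 46.56 kJ.
The hot reservoir loses entropy Q_H/T_H = 93.3/1179.00 = 0.07913 kJ/K; the cold reservoir gains Q_C/T_C = 46.56/311.00 = 0.1497 kJ/K.
ΔS_univ = −Q_H/T_H + Q_C/T_C = 0.0706 kJ/K (> 0, since η = 0.501 < η_Carnot = 0.736).

ΔS_univ ≈ 0.0706 kJ/K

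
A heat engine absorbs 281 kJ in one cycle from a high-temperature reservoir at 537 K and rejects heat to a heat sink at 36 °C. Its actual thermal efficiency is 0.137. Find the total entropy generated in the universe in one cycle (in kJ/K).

T_C = 36 °C → 36 + 273.15 = 309.15 K.
W = η·Q_H = 0.137 × 281 = 38.50 kJ, so Q_C = Q_H − W = 242.5 kJ.
The hot reservoir loses entropy Q_H/T_H = 281/537.00 = 0.5233 kJ/K; the cold reservoir gains Q_C/T_C = 242.5/309.15 = 0.7844 kJ/K.
ΔS_univ = −Q_H/T_H + Q_C/T_C = 0.261 kJ/K (> 0, since η = 0.137 < η_Carnot = 0.424).

ΔS_univ ≈ 0.261 kJ/K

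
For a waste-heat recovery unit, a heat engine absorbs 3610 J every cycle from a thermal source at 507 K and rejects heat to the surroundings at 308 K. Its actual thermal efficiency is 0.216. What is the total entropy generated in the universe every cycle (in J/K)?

W = η·Q_H = 0.216 × 3610 = 779.8 J, so Q_C = Q_H − W = 2830 J.
Entropy balance on the reservoirs: −Q_H/T_H = -7.120 J/K, +Q_C/T_C = 9.189 J/K.
ΔS_univ = −Q_H/T_H + Q_C/T_C = 2.07 J/K (> 0, since η = 0.216 < η_Carnot = 0.393).

ΔS_univ ≈ 2.07 J/K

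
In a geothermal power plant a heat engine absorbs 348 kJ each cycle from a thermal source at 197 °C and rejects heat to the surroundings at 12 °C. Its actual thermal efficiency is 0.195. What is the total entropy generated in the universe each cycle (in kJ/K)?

ΔS_univ ≈ 0.242 kJ/K

T_H = 197 °C → 197 + 273.15 = 470.15 K.
T_C = 12 °C → 12 + 273.15 = 285.15 K.
W = η·Q_H = 0.195 × 348 = 67.86 kJ, so Q_C = Q_H − W = 280.1 kJ.
Reservoir entropy changes: ΔS_H = −Q_H/T_H = −348/470.15 = -0.7402 kJ/K and ΔS_C = +Q_C/T_C = 280.1/285.15 = 0.9824 kJ/K.
ΔS_univ = −Q_H/T_H + Q_C/T_C = 0.242 kJ/K (> 0, since η = 0.195 < η_Carnot = 0.393).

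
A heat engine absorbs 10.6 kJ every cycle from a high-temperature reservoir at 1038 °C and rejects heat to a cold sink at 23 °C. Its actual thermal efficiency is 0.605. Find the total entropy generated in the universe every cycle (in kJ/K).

ΔS_univ ≈ 0.00605 kJ/K

T_H = 1038 °C → 1038 + 273.15 = 1311.15 K.
T_C = 23 °C → 23 + 273.15 = 296.15 K.
W = η·Q_H = 0.605 × 10.6 = 6.413 kJ, so Q_C = Q_H − W = 4.187 kJ.
Reservoir entropy changes: ΔS_H = −Q_H/T_H = −10.6/1311.15 = -0.008085 kJ/K and ΔS_C = +Q_C/T_C = 4.187/296.15 = 0.01414 kJ/K.
ΔS_univ = −Q_H/T_H + Q_C/T_C = 0.00605 kJ/K (> 0, since η = 0.605 < η_Carnot = 0.774).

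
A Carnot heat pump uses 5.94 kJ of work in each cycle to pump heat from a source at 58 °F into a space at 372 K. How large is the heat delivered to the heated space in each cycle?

Q_H ≈ 26.2 kJ

T_C = 58 °F → (58 − 32) × 5/9 = 14.44 °C = 287.59 K.
COP_HP = T_H/(T_H − T_C) = 372.00/84.41 = 4.4073.
Q_H = COP_HP · W = 4.4073 × 5.94 = 26.2 kJ.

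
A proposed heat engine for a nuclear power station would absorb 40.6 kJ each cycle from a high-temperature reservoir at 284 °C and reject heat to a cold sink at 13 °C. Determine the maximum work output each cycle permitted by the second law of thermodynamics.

W_max ≈ 19.7 kJ

T_H = 284 °C → 284 + 273.15 = 557.15 K.
T_C = 13 °C → 13 + 273.15 = 286.15 K.
The upper bound on efficiency is η_max = 1 − T_C/T_H = 1 − 286.15/557.15 = 0.4864.
W_max = η_max · Q_H = 0.4864 × 40.6 = 19.7 kJ.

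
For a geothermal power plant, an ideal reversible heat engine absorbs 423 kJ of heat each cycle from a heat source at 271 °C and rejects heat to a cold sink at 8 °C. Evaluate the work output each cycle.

W ≈ 204.4 kJ

T_H = 271 °C → 271 + 273.15 = 544.15 K.
T_C = 8 °C → 8 + 273.15 = 281.15 K.
For a reversible engine, η = 1 − T_C/T_H = 1 − 281.15/544.15 = 0.4833.
W = η·Q_H = 0.4833 × 423 = 204.4 kJ.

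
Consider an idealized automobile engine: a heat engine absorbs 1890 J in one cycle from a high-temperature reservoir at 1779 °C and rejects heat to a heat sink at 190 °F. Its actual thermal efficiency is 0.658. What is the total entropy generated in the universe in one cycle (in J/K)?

ΔS_univ ≈ 0.870 J/K

T_H = 1779 °C → 1779 + 273.15 = 2052.15 K.
T_C = 190 °F → (190 − 32) × 5/9 = 87.78 °C = 360.93 K.
W = η·Q_H = 0.658 × 1890 = 1244 J, so Q_C = Q_H − W = 646.4 J.
Reservoir entropy changes: ΔS_H = −Q_H/T_H = −1890/2052.15 = -0.9210 J/K and ΔS_C = +Q_C/T_C = 646.4/360.93 = 1.791 J/K.
ΔS_univ = −Q_H/T_H + Q_C/T_C = 0.870 J/K (> 0, since η = 0.658 < η_Carnot = 0.824).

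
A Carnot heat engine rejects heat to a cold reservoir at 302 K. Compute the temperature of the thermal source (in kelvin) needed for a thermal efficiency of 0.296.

From η = 1 − T_C/T_H, solving for T_H gives T_H = T_C/(1 − η) = 302.00/(1 − 0.296) = 429 K.

T_H ≈ 429 K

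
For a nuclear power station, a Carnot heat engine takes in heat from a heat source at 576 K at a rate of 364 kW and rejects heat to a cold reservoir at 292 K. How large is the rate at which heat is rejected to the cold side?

η_rev = 1 − T_C/T_H = 1 − 292.00/576.00 = 0.4931.
For a reversible cycle Q_C/Q_H = T_C/T_H, so Q_C = 364 × 292.00/576.00 = 185 kW.

Q̇_C ≈ 185 kW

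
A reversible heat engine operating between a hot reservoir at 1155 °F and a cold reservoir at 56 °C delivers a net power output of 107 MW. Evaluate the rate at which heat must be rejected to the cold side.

T_H = 1155 °F → (1155 − 32) × 5/9 = 623.89 °C = 897.04 K.
T_C = 56 °C → 56 + 273.15 = 329.15 K.
Since the cycle is reversible, η = 1 − T_C/T_H = 1 − 329.15/897.04 = 0.6331.
Since Q_C/Q_H = T_C/T_H and Q_H = W/η, Q_C = W·T_C/(T_H − T_C) = 107 × 329.15/567.89 = 62.0 MW.

Q̇_C ≈ 62.0 MW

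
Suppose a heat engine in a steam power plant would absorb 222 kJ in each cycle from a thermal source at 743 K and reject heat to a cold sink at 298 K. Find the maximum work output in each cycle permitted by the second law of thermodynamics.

W_max ≈ 133 kJ

The upper bound on efficiency is η_max = 1 − T_C/T_H = 1 − 298.00/743.00 = 0.5989.
W_max = η_max · Q_H = 0.5989 × 222 = 133 kJ.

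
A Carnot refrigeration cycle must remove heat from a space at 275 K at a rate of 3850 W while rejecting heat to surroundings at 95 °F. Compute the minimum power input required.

Ẇ_in ≈ 464 W

T_H = 95 °F → (95 − 32) × 5/9 = 35.00 °C = 308.15 K.
COP_R = T_C/(T_H − T_C) = 275.00/33.15 = 8.2956.
W = Q_C/COP_R = 3850/8.2956 = 464 W.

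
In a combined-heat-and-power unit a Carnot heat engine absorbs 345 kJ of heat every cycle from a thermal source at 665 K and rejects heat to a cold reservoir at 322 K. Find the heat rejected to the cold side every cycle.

Q_C ≈ 167 kJ

η_rev = 1 − T_C/T_H = 1 − 322.00/665.00 = 0.5158.
For a reversible cycle Q_C/Q_H = T_C/T_H, so Q_C = 345 × 322.00/665.00 = 167 kJ.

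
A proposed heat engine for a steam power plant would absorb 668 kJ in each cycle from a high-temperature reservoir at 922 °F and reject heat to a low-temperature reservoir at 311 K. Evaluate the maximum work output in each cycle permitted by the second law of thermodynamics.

W_max ≈ 397.4 kJ

T_H = 922 °F → (922 − 32) × 5/9 = 494.44 °C = 767.59 K.
No engine can exceed the Carnot limit: η_max = 1 − T_C/T_H = 1 − 311.00/767.59 = 0.5948.
W_max = η_max · Q_H = 0.5948 × 668 = 397.4 kJ.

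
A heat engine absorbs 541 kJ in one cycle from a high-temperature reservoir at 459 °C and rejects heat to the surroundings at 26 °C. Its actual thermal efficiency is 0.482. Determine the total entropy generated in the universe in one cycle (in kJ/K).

ΔS_univ ≈ 0.198 kJ/K

T_H = 459 °C → 459 + 273.15 = 732.15 K.
T_C = 26 °C → 26 + 273.15 = 299.15 K.
W = η·Q_H = 0.482 × 541 = 260.8 kJ, so Q_C = Q_H − W = 280.2 kJ.
Entropy balance on the reservoirs: −Q_H/T_H = -0.7389 kJ/K, +Q_C/T_C = 0.9368 kJ/K.
ΔS_univ = −Q_H/T_H + Q_C/T_C = 0.198 kJ/K (> 0, since η = 0.482 < η_Carnot = 0.591).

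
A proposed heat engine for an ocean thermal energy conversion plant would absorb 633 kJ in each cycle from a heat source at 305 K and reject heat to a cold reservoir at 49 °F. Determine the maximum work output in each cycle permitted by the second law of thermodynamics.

W_max ≈ 46.50 kJ

T_C = 49 °F → (49 − 32) × 5/9 = 9.44 °C = 282.59 K.
By the Carnot theorem, η_max = 1 − T_C/T_H = 1 − 282.59/305.00 = 0.0735.
W_max = η_max · Q_H = 0.0735 × 633 = 46.50 kJ.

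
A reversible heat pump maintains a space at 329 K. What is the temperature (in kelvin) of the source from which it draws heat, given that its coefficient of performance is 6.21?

COP_HP = T_H/(T_H − T_C) ⇒ T_C = T_H·(COP_HP − 1)/COP_HP = 329.00 × (6.21 − 1)/6.21 = 276 K.

T_C ≈ 276 K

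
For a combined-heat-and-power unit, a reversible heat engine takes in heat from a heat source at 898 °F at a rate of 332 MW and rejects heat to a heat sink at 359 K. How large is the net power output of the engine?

T_H = 898 °F → (898 − 32) × 5/9 = 481.11 °C = 754.26 K.
For a reversible engine, η = 1 − T_C/T_H = 1 − 359.00/754.26 = 0.5240.
W = η·Q_H = 0.5240 × 332 = 174 MW.

Ẇ ≈ 174 MW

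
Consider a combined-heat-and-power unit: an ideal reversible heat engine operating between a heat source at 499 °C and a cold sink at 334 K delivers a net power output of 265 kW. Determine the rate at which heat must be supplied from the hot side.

Q̇_H ≈ 467 kW

T_H = 499 °C → 499 + 273.15 = 772.15 K.
Carnot efficiency: η = 1 − T_C/T_H = 1 − 334.00/772.15 = 0.5674.
Q_H = W/η = 265/0.5674 = 467 kW.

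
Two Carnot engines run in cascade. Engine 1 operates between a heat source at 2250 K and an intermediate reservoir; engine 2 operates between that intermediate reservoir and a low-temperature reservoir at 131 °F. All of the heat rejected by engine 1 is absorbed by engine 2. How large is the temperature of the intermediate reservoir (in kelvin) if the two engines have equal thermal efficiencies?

T_C = 131 °F → (131 − 32) × 5/9 = 55.00 °C = 328.15 K.
Equal efficiencies require 1 − T_m/T_H = 1 − T_C/T_m, i.e. T_m/T_H = T_C/T_m, so T_m = √(T_H·T_C) = √(2250.00 × 328.15) = 859 K.

T_m ≈ 859 K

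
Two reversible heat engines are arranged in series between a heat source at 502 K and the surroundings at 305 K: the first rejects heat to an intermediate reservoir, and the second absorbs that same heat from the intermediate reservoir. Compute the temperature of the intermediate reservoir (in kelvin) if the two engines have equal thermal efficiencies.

Equal efficiencies require 1 − T_m/T_H = 1 − T_C/T_m, i.e. T_m/T_H = T_C/T_m, so T_m = √(T_H·T_C) = √(502.00 × 305.00) = 391 K.

T_m ≈ 391 K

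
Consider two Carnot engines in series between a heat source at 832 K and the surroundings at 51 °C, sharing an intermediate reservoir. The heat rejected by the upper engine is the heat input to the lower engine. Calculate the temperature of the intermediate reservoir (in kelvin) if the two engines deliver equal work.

T_m ≈ 578 K

T_C = 51 °C → 51 + 273.15 = 324.15 K.
For reversible stages Q_m = Q_H·(T_m/T_H). Setting W₁ = Q_H(1 − T_m/T_H) equal to W₂ = Q_m(1 − T_C/T_m) = Q_H·(T_m − T_C)/T_H gives T_H − T_m = T_m − T_C, so T_m = (T_H + T_C)/2 = (832.00 + 324.15)/2 = 578 K.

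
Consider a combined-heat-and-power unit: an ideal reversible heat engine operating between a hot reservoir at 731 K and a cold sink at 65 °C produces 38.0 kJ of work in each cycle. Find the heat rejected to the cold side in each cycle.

T_C = 65 °C → 65 + 273.15 = 338.15 K.
Carnot efficiency: η = 1 − T_C/T_H = 1 − 338.15/731.00 = 0.5374.
Since Q_C/Q_H = T_C/T_H and Q_H = W/η, Q_C = W·T_C/(T_H − T_C) = 38.0 × 338.15/392.85 = 32.71 kJ.

Q_C ≈ 32.71 kJ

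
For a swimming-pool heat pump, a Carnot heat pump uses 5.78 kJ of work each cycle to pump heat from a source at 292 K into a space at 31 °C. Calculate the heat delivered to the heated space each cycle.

T_H = 31 °C → 31 + 273.15 = 304.15 K.
For a reversible heat pump, COP_HP = T_H/(T_H − T_C) = 304.15/12.15 = 25.0329.
Q_H = COP_HP · W = 25.0329 × 5.78 = 145 kJ.

Q_H ≈ 145 kJ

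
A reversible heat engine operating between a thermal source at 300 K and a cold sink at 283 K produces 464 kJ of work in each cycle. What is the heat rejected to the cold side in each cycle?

The Carnot efficiency is η = 1 − T_C/T_H = 1 − 283.00/300.00 = 0.0567.
Since Q_C/Q_H = T_C/T_H and Q_H = W/η, Q_C = W·T_C/(T_H − T_C) = 464 × 283.00/17.00 = 7720 kJ.

Q_C ≈ 7720 kJ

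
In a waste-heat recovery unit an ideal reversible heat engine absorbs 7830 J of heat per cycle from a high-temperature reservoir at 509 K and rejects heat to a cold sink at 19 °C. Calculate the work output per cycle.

W ≈ 3340 J

T_C = 19 °C → 19 + 273.15 = 292.15 K.
The Carnot efficiency is η = 1 − T_C/T_H = 1 − 292.15/509.00 = 0.4260.
W = η·Q_H = 0.4260 × 7830 = 3340 J.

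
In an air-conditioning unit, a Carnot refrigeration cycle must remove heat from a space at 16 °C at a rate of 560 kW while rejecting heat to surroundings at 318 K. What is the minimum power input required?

T_C = 16 °C → 16 + 273.15 = 289.15 K.
Carnot COP: COP_R = T_C/(T_H − T_C) = 289.15/28.85 = 10.0225.
W = Q_C/COP_R = 560/10.0225 = 55.9 kW.

Ẇ_in ≈ 55.9 kW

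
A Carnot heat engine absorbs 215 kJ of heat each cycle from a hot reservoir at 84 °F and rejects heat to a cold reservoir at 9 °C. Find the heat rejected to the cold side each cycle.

Q_C ≈ 200.8 kJ

T_H = 84 °F → (84 − 32) × 5/9 = 28.89 °C = 302.04 K.
T_C = 9 °C → 9 + 273.15 = 282.15 K.
η_rev = 1 − T_C/T_H = 1 − 282.15/302.04 = 0.0658.
For a reversible cycle Q_C/Q_H = T_C/T_H, so Q_C = 215 × 282.15/302.04 = 200.8 kJ.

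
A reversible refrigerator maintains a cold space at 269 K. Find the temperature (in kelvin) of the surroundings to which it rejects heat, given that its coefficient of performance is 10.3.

T_H ≈ 295 K

COP_R = T_C/(T_H − T_C) ⇒ T_H = T_C·(1 + 1/COP_R) = 269.00 × (1 + 1/10.3) = 295 K.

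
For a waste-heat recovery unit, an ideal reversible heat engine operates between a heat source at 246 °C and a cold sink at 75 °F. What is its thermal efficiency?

η ≈ 0.428

T_H = 246 °C → 246 + 273.15 = 519.15 K.
T_C = 75 °F → (75 − 32) × 5/9 = 23.89 °C = 297.04 K.
For a reversible engine, η = 1 − T_C/T_H = 1 − 297.04/519.15 = 0.428.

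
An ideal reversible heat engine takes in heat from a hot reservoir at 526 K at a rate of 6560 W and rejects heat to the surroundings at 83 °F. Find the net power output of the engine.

T_C = 83 °F → (83 − 32) × 5/9 = 28.33 °C = 301.48 K.
The Carnot efficiency is η = 1 − T_C/T_H = 1 − 301.48/526.00 = 0.4268.
W = η·Q_H = 0.4268 × 6560 = 2800 W.

Ẇ ≈ 2800 W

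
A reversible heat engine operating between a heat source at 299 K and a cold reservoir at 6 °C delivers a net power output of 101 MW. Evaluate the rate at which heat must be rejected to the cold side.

T_C = 6 °C → 6 + 273.15 = 279.15 K.
η_rev = 1 − T_C/T_H = 1 − 279.15/299.00 = 0.0664.
Since Q_C/Q_H = T_C/T_H and Q_H = W/η, Q_C = W·T_C/(T_H − T_C) = 101 × 279.15/19.85 = 1420 MW.

Q̇_C ≈ 1420 MW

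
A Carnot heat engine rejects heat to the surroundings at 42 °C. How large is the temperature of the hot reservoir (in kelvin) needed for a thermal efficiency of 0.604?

T_H ≈ 796 K

T_C = 42 °C → 42 + 273.15 = 315.15 K.
From η = 1 − T_C/T_H, solving for T_H gives T_H = T_C/(1 − η) = 315.15/(1 − 0.604) = 796 K.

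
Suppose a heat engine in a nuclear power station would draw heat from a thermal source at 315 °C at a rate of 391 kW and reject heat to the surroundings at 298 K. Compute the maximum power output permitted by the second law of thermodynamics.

T_H = 315 °C → 315 + 273.15 = 588.15 K.
No engine can exceed the Carnot limit: η_max = 1 − T_C/T_H = 1 − 298.00/588.15 = 0.4933.
W_max = η_max · Q_H = 0.4933 × 391 = 192.9 kW.

Ẇ_max ≈ 192.9 kW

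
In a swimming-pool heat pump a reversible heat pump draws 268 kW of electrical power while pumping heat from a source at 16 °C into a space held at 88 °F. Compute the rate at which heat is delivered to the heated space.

T_H = 88 °F → (88 − 32) × 5/9 = 31.11 °C = 304.26 K.
T_C = 16 °C → 16 + 273.15 = 289.15 K.
For a reversible heat pump, COP_HP = T_H/(T_H − T_C) = 304.26/15.11 = 20.1349.
Q_H = COP_HP · W = 20.1349 × 268 = 5400 kW.

Q̇_H ≈ 5400 kW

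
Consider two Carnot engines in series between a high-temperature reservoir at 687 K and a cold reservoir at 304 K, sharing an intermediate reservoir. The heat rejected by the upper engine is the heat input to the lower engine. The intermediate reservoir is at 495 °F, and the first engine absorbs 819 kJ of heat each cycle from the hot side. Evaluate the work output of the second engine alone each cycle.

W₂ ≈ 269.9 kJ

T_m = 495 °F → (495 − 32) × 5/9 = 257.22 °C = 530.37 K.
Heat entering the second stage: Q_m = Q_H·(T_m/T_H) = 819 × 530.37/687.00 = 632.3 kJ.
Second-stage efficiency η₂ = 1 − T_C/T_m = 1 − 304.00/530.37 = 0.4268, so W₂ = η₂·Q_m = 269.9 kJ.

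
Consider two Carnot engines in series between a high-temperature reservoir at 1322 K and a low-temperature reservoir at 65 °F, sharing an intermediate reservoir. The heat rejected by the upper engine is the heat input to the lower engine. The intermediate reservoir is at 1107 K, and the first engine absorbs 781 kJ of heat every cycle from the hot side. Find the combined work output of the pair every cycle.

T_C = 65 °F → (65 − 32) × 5/9 = 18.33 °C = 291.48 K.
Two reversible stages in series are equivalent to a single Carnot engine between T_H and T_C, so η_total = 1 − T_C/T_H = 1 − 291.48/1322.00 = 0.7795.
W_total = η_total · Q_H = 0.7795 × 781 = 608.8 kJ.

W_total ≈ 608.8 kJ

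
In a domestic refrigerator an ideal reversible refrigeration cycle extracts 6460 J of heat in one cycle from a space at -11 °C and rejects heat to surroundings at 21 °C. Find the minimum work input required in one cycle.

W_in ≈ 789 J

T_H = 21 °C → 21 + 273.15 = 294.15 K.
T_C = -11 °C → -11 + 273.15 = 262.15 K.
COP_R = T_C/(T_H − T_C) = 262.15/32.00 = 8.1922.
W = Q_C/COP_R = 6460/8.1922 = 789 J.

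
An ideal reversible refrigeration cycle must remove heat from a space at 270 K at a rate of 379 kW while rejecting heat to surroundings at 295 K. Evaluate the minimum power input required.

For a reversible refrigerator, COP_R = T_C/(T_H − T_C) = 270.00/25.00 = 10.8000.
W = Q_C/COP_R = 379/10.8000 = 35.09 kW.

Ẇ_in ≈ 35.09 kW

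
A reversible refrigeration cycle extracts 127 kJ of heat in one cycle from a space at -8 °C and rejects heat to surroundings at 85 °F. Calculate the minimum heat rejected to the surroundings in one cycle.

T_H = 85 °F → (85 − 32) × 5/9 = 29.44 °C = 302.59 K.
T_C = -8 °C → -8 + 273.15 = 265.15 K.
For a reversible cycle Q_H/Q_C = T_H/T_C, so Q_H = Q_C·T_H/T_C = 127 × 302.59/265.15 = 145 kJ.

Q_H ≈ 145 kJ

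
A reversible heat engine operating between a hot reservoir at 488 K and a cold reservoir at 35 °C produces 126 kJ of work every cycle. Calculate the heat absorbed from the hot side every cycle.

T_C = 35 °C → 35 + 273.15 = 308.15 K.
Carnot efficiency: η = 1 − T_C/T_H = 1 − 308.15/488.00 = 0.3685.
Q_H = W/η = 126/0.3685 = 341.9 kJ.

Q_H ≈ 341.9 kJ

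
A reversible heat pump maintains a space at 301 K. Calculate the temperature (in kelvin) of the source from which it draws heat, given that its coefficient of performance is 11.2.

T_C ≈ 274 K

COP_HP = T_H/(T_H − T_C) ⇒ T_C = T_H·(COP_HP − 1)/COP_HP = 301.00 × (11.2 − 1)/11.2 = 274 K.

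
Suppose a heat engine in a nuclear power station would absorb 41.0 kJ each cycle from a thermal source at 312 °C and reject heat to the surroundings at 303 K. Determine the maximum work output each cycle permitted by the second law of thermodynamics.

W_max ≈ 19.8 kJ

T_H = 312 °C → 312 + 273.15 = 585.15 K.
The second-law ceiling is the Carnot efficiency, η_max = 1 − T_C/T_H = 1 − 303.00/585.15 = 0.4822.
W_max = η_max · Q_H = 0.4822 × 41.0 = 19.8 kJ.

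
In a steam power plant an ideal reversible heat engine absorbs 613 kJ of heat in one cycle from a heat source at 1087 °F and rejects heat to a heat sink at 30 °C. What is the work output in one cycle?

T_H = 1087 °F → (1087 − 32) × 5/9 = 586.11 °C = 859.26 K.
T_C = 30 °C → 30 + 273.15 = 303.15 K.
The Carnot efficiency is η = 1 − T_C/T_H = 1 − 303.15/859.26 = 0.6472.
W = η·Q_H = 0.6472 × 613 = 397 kJ.

W ≈ 397 kJ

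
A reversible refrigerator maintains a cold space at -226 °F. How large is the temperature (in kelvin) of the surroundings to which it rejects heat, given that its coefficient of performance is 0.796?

T_H ≈ 293 K

T_C = -226 °F → (-226 − 32) × 5/9 = -143.33 °C = 129.82 K.
COP_R = T_C/(T_H − T_C) ⇒ T_H = T_C·(1 + 1/COP_R) = 129.82 × (1 + 1/0.796) = 293 K.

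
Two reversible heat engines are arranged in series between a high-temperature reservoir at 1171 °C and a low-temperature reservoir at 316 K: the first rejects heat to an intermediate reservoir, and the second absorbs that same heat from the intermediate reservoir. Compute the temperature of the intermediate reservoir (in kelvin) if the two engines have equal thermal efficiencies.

T_H = 1171 °C → 1171 + 273.15 = 1444.15 K.
Equal efficiencies require 1 − T_m/T_H = 1 − T_C/T_m, i.e. T_m/T_H = T_C/T_m, so T_m = √(T_H·T_C) = √(1444.15 × 316.00) = 676 K.

T_m ≈ 676 K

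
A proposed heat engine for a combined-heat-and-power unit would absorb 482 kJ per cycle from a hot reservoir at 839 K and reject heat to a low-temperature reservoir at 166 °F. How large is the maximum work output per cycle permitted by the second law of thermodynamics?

T_C = 166 °F → (166 − 32) × 5/9 = 74.44 °C = 347.59 K.
The second-law ceiling is the Carnot efficiency, η_max = 1 − T_C/T_H = 1 − 347.59/839.00 = 0.5857.
W_max = η_max · Q_H = 0.5857 × 482 = 282.3 kJ.

W_max ≈ 282.3 kJ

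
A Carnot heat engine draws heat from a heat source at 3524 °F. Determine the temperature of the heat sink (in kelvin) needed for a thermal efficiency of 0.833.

T_C ≈ 370 K

T_H = 3524 °F → (3524 − 32) × 5/9 = 1940.00 °C = 2213.15 K.
From η = 1 − T_C/T_H, T_C = T_H·(1 − η) = 2213.15 × (1 − 0.833) = 370 K.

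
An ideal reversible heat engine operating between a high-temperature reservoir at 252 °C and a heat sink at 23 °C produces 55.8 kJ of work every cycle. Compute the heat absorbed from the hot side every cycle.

T_H = 252 °C → 252 + 273.15 = 525.15 K.
T_C = 23 °C → 23 + 273.15 = 296.15 K.
Carnot efficiency: η = 1 − T_C/T_H = 1 − 296.15/525.15 = 0.4361.
Q_H = W/η = 55.8/0.4361 = 128.0 kJ.

Q_H ≈ 128.0 kJ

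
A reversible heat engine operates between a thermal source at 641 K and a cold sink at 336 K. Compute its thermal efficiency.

η ≈ 0.476

η_rev = 1 − T_C/T_H = 1 − 336.00/641.00 = 0.476.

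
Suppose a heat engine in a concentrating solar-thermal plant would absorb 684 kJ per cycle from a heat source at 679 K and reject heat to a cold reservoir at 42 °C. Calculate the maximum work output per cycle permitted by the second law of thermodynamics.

W_max ≈ 366.5 kJ

T_C = 42 °C → 42 + 273.15 = 315.15 K.
By the Carnot theorem, η_max = 1 − T_C/T_H = 1 − 315.15/679.00 = 0.5359.
W_max = η_max · Q_H = 0.5359 × 684 = 366.5 kJ.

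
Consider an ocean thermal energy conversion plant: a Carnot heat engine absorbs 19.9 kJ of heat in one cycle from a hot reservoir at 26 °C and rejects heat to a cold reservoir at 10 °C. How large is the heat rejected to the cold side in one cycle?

Q_C ≈ 18.8 kJ

T_H = 26 °C → 26 + 273.15 = 299.15 K.
T_C = 10 °C → 10 + 273.15 = 283.15 K.
For a reversible engine, η = 1 − T_C/T_H = 1 − 283.15/299.15 = 0.0535.
For a reversible cycle Q_C/Q_H = T_C/T_H, so Q_C = 19.9 × 283.15/299.15 = 18.8 kJ.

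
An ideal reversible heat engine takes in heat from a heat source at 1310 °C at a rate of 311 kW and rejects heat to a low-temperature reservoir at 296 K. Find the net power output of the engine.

T_H = 1310 °C → 1310 + 273.15 = 1583.15 K.
Carnot efficiency: η = 1 − T_C/T_H = 1 − 296.00/1583.15 = 0.8130.
W = η·Q_H = 0.8130 × 311 = 253 kW.

Ẇ ≈ 253 kW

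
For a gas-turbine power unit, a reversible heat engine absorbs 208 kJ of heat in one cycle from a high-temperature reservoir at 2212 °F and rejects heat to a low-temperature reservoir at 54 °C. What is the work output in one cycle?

T_H = 2212 °F → (2212 − 32) × 5/9 = 1211.11 °C = 1484.26 K.
T_C = 54 °C → 54 + 273.15 = 327.15 K.
Carnot efficiency: η = 1 − T_C/T_H = 1 − 327.15/1484.26 = 0.7796.
W = η·Q_H = 0.7796 × 208 = 162 kJ.

W ≈ 162 kJ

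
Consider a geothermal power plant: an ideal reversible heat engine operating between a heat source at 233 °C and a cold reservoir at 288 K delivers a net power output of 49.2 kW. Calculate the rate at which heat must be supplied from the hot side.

Q̇_H ≈ 114 kW

T_H = 233 °C → 233 + 273.15 = 506.15 K.
η_rev = 1 − T_C/T_H = 1 − 288.00/506.15 = 0.4310.
Q_H = W/η = 49.2/0.4310 = 114 kW.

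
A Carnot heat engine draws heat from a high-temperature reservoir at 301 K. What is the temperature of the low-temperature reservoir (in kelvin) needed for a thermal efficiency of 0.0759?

From η = 1 − T_C/T_H, T_C = T_H·(1 − η) = 301.00 × (1 − 0.0759) = 278 K.

T_C ≈ 278 K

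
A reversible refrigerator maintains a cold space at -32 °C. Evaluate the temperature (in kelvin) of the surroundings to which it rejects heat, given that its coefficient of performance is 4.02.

T_C = -32 °C → -32 + 273.15 = 241.15 K.
COP_R = T_C/(T_H − T_C) ⇒ T_H = T_C·(1 + 1/COP_R) = 241.15 × (1 + 1/4.02) = 301.1 K.

T_H ≈ 301.1 K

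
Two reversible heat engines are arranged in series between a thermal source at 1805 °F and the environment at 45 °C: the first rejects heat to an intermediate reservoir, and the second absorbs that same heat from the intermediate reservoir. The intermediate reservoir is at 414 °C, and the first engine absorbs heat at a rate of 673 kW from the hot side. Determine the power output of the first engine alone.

Ẇ₁ ≈ 305 kW

T_H = 1805 °F → (1805 − 32) × 5/9 = 985.00 °C = 1258.15 K.
T_C = 45 °C → 45 + 273.15 = 318.15 K.
T_m = 414 °C → 414 + 273.15 = 687.15 K.
First-stage efficiency η₁ = 1 − T_m/T_H = 1 − 687.15/1258.15 = 0.4538.
W₁ = η₁·Q_H = 0.4538 × 673 = 305 kW.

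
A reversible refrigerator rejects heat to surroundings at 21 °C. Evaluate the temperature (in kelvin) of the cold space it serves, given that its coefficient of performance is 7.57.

T_H = 21 °C → 21 + 273.15 = 294.15 K.
COP_R = T_C/(T_H − T_C) ⇒ T_C = T_H·COP_R/(1 + COP_R) = 294.15 × 7.57/(1 + 7.57) = 260 K.

T_C ≈ 260 K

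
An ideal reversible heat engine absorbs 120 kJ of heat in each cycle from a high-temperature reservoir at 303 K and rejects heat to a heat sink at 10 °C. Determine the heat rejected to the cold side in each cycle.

Q_C ≈ 112 kJ

T_C = 10 °C → 10 + 273.15 = 283.15 K.
Carnot efficiency: η = 1 − T_C/T_H = 1 − 283.15/303.00 = 0.0655.
For a reversible cycle Q_C/Q_H = T_C/T_H, so Q_C = 120 × 283.15/303.00 = 112 kJ.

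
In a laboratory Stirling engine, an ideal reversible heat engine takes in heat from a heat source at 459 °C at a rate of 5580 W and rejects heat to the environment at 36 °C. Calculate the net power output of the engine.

T_H = 459 °C → 459 + 273.15 = 732.15 K.
T_C = 36 °C → 36 + 273.15 = 309.15 K.
η_rev = 1 − T_C/T_H = 1 − 309.15/732.15 = 0.5778.
W = η·Q_H = 0.5778 × 5580 = 3220 W.

Ẇ ≈ 3220 W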